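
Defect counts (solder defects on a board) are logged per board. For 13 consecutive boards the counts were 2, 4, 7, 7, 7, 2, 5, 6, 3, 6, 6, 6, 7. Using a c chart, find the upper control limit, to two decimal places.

c̄ = (2 + 4 + 7 + 7 + 7 + 2 + 5 + 6 + 3 + 6 + 6 + 6 + 7) / 13 = 68 / 13 = 5.2308
UCL = c̄ + 3√c̄ = 5.2308 + 3 × √5.2308 = 5.2308 + 3 × 2.2871 = 12.0920

12.09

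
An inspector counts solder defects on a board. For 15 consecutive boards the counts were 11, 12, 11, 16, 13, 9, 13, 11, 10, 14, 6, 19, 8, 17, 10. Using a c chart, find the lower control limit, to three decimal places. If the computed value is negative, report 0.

1.608

c̄ = (11 + 12 + 11 + 16 + 13 + 9 + 13 + 11 + 10 + 14 + 6 + 19 + 8 + 17 + 10) / 15 = 180 / 15 = 12.0000
LCL = c̄ − 3√c̄ = 12.0000 − 3 × 3.4641 = 1.6077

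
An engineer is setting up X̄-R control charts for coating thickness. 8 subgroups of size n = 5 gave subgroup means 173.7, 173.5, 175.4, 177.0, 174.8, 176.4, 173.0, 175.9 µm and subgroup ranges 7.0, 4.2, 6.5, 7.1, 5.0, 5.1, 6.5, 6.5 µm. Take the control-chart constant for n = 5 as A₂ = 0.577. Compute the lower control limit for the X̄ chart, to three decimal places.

171.508

X̄̄ = (173.7 + 173.5 + 175.4 + 177.0 + 174.8 + 176.4 + 173.0 + 175.9) / 8 = 1399.7000 / 8 = 174.9625
R̄ = (7.0 + 4.2 + 6.5 + 7.1 + 5.0 + 5.1 + 6.5 + 6.5) / 8 = 47.9000 / 8 = 5.9875
LCL = X̄̄ − A₂·R̄ = 174.9625 − 0.577 × 5.9875 = 171.5077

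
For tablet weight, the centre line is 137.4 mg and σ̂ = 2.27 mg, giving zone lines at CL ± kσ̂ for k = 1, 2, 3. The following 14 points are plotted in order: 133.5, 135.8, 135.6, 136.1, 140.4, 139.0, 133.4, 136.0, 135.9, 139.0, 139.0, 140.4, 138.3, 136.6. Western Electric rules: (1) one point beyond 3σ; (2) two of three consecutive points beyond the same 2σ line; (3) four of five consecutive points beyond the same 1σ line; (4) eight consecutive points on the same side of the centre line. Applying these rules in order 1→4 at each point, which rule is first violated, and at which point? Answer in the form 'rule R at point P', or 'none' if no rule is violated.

none

Zone of each point (C = within 1σ̂, B = 1σ̂–2σ̂, A = 2σ̂–3σ̂, * = beyond 3σ̂; sign = side of CL): 1:-B, 2:-C, 3:-C, 4:-C, 5:+B, 6:+C, 7:-B, 8:-C, 9:-C, 10:+C, 11:+C, 12:+B, 13:+C, 14:-C
No rule fires across all 14 points.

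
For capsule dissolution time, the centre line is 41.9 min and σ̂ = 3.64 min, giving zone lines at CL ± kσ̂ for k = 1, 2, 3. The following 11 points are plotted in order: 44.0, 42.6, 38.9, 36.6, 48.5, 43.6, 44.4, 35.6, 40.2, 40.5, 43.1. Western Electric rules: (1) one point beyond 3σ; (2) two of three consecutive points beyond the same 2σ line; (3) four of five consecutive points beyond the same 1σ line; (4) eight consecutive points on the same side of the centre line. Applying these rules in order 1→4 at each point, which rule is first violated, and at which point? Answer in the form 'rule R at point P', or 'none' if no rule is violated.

Zone of each point (C = within 1σ̂, B = 1σ̂–2σ̂, A = 2σ̂–3σ̂, * = beyond 3σ̂; sign = side of CL): 1:+C, 2:+C, 3:-C, 4:-B, 5:+B, 6:+C, 7:+C, 8:-B, 9:-C, 10:-C, 11:+C
No rule fires across all 11 points.

none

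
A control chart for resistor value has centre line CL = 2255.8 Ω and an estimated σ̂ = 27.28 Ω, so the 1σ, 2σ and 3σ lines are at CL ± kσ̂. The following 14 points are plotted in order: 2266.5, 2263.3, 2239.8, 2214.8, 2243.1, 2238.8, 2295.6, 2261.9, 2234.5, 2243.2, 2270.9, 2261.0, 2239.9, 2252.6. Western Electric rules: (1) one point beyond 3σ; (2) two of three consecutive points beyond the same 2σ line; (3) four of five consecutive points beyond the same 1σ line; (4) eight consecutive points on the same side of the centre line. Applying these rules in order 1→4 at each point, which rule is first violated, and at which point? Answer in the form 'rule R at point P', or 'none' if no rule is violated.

Zone of each point (C = within 1σ̂, B = 1σ̂–2σ̂, A = 2σ̂–3σ̂, * = beyond 3σ̂; sign = side of CL): 1:+C, 2:+C, 3:-C, 4:-B, 5:-C, 6:-C, 7:+B, 8:+C, 9:-C, 10:-C, 11:+C, 12:+C, 13:-C, 14:-C
No rule fires across all 14 points.

none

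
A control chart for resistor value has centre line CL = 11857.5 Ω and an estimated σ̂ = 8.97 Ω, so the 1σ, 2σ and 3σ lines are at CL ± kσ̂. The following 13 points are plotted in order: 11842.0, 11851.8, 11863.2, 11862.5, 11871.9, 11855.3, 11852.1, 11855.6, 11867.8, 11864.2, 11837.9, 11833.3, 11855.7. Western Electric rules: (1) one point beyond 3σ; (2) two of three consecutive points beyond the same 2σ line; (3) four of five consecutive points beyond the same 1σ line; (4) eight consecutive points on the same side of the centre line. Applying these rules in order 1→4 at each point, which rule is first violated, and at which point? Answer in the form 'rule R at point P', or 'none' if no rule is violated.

Zone of each point (C = within 1σ̂, B = 1σ̂–2σ̂, A = 2σ̂–3σ̂, * = beyond 3σ̂; sign = side of CL): 1:-B, 2:-C, 3:+C, 4:+C, 5:+B, 6:-C, 7:-C, 8:-C, 9:+B, 10:+C, 11:-A, 12:-A, 13:-C
Rule 2 (two of three consecutive points beyond the same 2σ limit) is satisfied at point 12.

rule 2 at point 12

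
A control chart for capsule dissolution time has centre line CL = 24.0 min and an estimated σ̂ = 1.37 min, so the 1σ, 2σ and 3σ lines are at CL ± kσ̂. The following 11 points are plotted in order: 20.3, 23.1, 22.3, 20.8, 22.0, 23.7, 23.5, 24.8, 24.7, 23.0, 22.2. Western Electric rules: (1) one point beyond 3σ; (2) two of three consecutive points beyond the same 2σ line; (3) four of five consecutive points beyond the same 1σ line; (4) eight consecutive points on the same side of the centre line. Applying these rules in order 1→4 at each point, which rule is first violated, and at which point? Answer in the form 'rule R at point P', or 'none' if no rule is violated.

rule 3 at point 5

Zone of each point (C = within 1σ̂, B = 1σ̂–2σ̂, A = 2σ̂–3σ̂, * = beyond 3σ̂; sign = side of CL): 1:-A, 2:-C, 3:-B, 4:-A, 5:-B, 6:-C, 7:-C, 8:+C, 9:+C, 10:-C, 11:-B
Rule 3 (four of five consecutive points beyond the same 1σ limit) is satisfied at point 5.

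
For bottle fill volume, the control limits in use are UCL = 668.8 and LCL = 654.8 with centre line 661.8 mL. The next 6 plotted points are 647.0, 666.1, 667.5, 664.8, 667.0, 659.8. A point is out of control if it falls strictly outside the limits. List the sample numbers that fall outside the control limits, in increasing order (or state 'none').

1

Compare each point to [654.8, 668.8]: sample 1 = 647.0 < LCL.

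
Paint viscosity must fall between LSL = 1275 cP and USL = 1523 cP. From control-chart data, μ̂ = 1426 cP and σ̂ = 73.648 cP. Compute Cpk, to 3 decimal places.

Cpu = (USL − μ̂) / (3σ̂) = (1523 − 1426) / (3 × 73.648) = 0.4390; Cpl = (μ̂ − LSL) / (3σ̂) = (1426 − 1275) / (3 × 73.648) = 0.6834; Cpk = min(Cpu, Cpl) = 0.4390

0.439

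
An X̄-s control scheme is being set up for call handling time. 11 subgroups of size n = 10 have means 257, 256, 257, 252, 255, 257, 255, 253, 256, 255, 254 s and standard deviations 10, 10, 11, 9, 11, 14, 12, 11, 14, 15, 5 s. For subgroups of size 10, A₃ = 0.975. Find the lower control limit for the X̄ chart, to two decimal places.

X̄̄ = (257 + 256 + 257 + 252 + 255 + 257 + 255 + 253 + 256 + 255 + 254) / 11 = 255.1818
s̄ = (10 + 10 + 11 + 9 + 11 + 14 + 12 + 11 + 14 + 15 + 5) / 11 = 11.0909
LCL = X̄̄ − A₃·s̄ = 255.1818 − 0.975 × 11.0909 = 244.3682

244.37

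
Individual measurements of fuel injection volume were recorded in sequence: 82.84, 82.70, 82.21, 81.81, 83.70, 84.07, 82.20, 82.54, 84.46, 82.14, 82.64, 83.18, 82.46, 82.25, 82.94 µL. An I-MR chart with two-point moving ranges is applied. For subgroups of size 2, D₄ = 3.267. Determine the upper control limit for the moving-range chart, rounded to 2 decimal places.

2.89

Moving ranges: 0.14, 0.49, 0.40, 1.89, 0.37, 1.87, 0.34, 1.92, 2.32, 0.50, 0.54, 0.72, 0.21, 0.69; M̄R̄ = 12.4000 / 14 = 0.8857
UCL_MR = D₄·M̄R̄ = 3.267 × 0.8857 = 2.8936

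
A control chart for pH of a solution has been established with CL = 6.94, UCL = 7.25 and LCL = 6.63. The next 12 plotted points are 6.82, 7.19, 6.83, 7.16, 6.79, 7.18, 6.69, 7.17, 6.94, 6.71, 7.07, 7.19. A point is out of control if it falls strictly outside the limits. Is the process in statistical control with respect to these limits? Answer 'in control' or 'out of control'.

in control

All 12 points lie within [6.63, 7.25].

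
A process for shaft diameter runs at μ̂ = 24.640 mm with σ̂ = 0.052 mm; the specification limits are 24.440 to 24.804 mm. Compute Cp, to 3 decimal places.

1.167

Cp = (USL − LSL) / (6σ̂) = (24.804 − 24.440) / (6 × 0.052) = 0.3640 / 0.3120 = 1.1667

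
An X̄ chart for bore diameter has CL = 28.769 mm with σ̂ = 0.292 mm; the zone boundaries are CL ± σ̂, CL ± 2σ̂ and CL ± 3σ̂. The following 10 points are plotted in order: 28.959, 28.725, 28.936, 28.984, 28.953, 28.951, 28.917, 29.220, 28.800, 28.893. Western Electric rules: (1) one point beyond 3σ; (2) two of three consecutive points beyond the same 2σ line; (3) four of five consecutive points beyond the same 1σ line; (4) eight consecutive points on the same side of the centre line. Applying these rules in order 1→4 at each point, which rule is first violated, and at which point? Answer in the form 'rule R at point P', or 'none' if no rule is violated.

rule 4 at point 10

Zone of each point (C = within 1σ̂, B = 1σ̂–2σ̂, A = 2σ̂–3σ̂, * = beyond 3σ̂; sign = side of CL): 1:+C, 2:-C, 3:+C, 4:+C, 5:+C, 6:+C, 7:+C, 8:+B, 9:+C, 10:+C
Rule 4 (eight consecutive points on the same side of the centre line) is satisfied at point 10.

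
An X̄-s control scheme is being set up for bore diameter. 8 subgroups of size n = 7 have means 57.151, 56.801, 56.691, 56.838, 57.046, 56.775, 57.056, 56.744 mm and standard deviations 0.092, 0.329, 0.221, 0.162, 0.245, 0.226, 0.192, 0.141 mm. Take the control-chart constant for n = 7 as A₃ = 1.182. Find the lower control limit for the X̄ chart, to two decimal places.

56.65

X̄̄ = (57.151 + 56.801 + 56.691 + 56.838 + 57.046 + 56.775 + 57.056 + 56.744) / 8 = 56.8877
s̄ = (0.092 + 0.329 + 0.221 + 0.162 + 0.245 + 0.226 + 0.192 + 0.141) / 8 = 0.2010
LCL = X̄̄ − A₃·s̄ = 56.8877 − 1.182 × 0.2010 = 56.6502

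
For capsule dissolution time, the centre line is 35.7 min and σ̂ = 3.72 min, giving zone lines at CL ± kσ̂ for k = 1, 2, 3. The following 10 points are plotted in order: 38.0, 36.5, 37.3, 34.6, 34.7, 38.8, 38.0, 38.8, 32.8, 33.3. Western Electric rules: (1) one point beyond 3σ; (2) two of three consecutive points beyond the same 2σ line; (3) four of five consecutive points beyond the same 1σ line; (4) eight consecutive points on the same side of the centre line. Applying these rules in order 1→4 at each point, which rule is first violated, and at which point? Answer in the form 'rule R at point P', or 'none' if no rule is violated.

none

Zone of each point (C = within 1σ̂, B = 1σ̂–2σ̂, A = 2σ̂–3σ̂, * = beyond 3σ̂; sign = side of CL): 1:+C, 2:+C, 3:+C, 4:-C, 5:-C, 6:+C, 7:+C, 8:+C, 9:-C, 10:-C
No rule fires across all 10 points.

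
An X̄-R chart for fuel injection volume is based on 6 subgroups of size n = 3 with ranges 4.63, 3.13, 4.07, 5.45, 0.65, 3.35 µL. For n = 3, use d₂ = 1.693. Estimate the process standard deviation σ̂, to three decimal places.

R̄ = (4.63 + 3.13 + 4.07 + 5.45 + 0.65 + 3.35) / 6 = 3.5467
σ̂ = R̄ / d₂ = 3.5467 / 1.693 = 2.0949

2.095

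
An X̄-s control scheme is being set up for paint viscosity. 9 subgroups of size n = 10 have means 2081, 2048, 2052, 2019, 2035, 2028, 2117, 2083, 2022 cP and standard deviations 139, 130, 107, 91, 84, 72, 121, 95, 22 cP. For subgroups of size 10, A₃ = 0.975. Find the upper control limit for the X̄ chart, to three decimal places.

X̄̄ = (2081 + 2048 + 2052 + 2019 + 2035 + 2028 + 2117 + 2083 + 2022) / 9 = 2053.8889
s̄ = (139 + 130 + 107 + 91 + 84 + 72 + 121 + 95 + 22) / 9 = 95.6667
UCL = X̄̄ + A₃·s̄ = 2053.8889 + 0.975 × 95.6667 = 2147.1639

2147.164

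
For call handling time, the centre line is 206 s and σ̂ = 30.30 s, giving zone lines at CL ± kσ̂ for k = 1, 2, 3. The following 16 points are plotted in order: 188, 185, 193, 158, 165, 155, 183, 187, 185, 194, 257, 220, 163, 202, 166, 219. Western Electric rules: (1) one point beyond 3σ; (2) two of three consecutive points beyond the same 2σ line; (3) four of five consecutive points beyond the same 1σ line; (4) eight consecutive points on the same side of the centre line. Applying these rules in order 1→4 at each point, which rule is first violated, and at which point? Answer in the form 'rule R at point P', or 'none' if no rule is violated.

rule 4 at point 8

Zone of each point (C = within 1σ̂, B = 1σ̂–2σ̂, A = 2σ̂–3σ̂, * = beyond 3σ̂; sign = side of CL): 1:-C, 2:-C, 3:-C, 4:-B, 5:-B, 6:-B, 7:-C, 8:-C, 9:-C, 10:-C, 11:+B, 12:+C, 13:-B, 14:-C, 15:-B, 16:+C
Rule 4 (eight consecutive points on the same side of the centre line) is satisfied at point 8.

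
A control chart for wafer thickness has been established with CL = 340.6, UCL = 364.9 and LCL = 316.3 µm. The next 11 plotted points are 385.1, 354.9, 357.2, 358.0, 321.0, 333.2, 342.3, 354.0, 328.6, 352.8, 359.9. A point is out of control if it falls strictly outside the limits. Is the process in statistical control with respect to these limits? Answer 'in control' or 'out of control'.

Compare each point to [316.3, 364.9]: sample 1 = 385.1 > UCL.

out of control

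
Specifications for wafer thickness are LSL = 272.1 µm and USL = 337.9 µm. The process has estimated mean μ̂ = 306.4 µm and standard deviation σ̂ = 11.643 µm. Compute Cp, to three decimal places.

0.942

Cp = (USL − LSL) / (6σ̂) = (337.9 − 272.1) / (6 × 11.643) = 65.8000 / 69.8580 = 0.9419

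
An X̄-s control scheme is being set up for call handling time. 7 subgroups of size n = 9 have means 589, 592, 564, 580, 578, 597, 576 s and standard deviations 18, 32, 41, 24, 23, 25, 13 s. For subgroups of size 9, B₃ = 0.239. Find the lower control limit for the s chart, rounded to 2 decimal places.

6.01

s̄ = (18 + 32 + 41 + 24 + 23 + 25 + 13) / 7 = 25.1429
LCL_s = B₃·s̄ = 0.239 × 25.1429 = 6.0091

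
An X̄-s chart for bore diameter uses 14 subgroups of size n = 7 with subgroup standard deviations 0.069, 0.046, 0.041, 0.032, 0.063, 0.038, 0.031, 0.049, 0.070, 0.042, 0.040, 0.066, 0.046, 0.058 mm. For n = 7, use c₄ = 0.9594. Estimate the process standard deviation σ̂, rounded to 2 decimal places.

0.05

s̄ = (0.069 + 0.046 + 0.041 + 0.032 + 0.063 + 0.038 + 0.031 + 0.049 + 0.070 + 0.042 + 0.040 + 0.066 + 0.046 + 0.058) / 14 = 0.0494
σ̂ = s̄ / c₄ = 0.0494 / 0.9594 = 0.0514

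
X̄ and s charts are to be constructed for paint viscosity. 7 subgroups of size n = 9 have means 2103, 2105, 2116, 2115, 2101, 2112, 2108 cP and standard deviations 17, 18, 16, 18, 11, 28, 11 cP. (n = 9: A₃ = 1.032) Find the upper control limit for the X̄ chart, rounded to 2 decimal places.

X̄̄ = (2103 + 2105 + 2116 + 2115 + 2101 + 2112 + 2108) / 7 = 2108.5714
s̄ = (17 + 18 + 16 + 18 + 11 + 28 + 11) / 7 = 17.0000
UCL = X̄̄ + A₃·s̄ = 2108.5714 + 1.032 × 17.0000 = 2126.1154

2126.12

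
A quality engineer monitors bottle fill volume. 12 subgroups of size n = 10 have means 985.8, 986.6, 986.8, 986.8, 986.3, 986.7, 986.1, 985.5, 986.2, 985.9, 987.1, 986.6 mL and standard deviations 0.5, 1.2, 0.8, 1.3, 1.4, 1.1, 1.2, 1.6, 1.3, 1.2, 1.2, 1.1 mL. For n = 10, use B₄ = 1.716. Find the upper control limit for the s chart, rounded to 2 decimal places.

s̄ = (0.5 + 1.2 + 0.8 + 1.3 + 1.4 + 1.1 + 1.2 + 1.6 + 1.3 + 1.2 + 1.2 + 1.1) / 12 = 1.1583
UCL_s = B₄·s̄ = 1.716 × 1.1583 = 1.9877

1.99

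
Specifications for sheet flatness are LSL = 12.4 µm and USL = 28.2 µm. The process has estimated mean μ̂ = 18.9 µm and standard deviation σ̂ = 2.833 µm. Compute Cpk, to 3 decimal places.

0.765

Cpu = (USL − μ̂) / (3σ̂) = (28.2 − 18.9) / (3 × 2.833) = 1.0942; Cpl = (μ̂ − LSL) / (3σ̂) = (18.9 − 12.4) / (3 × 2.833) = 0.7648; Cpk = min(Cpu, Cpl) = 0.7648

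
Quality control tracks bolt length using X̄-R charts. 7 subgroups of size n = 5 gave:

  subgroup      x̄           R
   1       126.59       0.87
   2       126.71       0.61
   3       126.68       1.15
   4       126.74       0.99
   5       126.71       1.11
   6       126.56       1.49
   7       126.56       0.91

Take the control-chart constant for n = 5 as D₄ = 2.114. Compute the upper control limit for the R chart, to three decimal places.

R̄ = (0.87 + 0.61 + 1.15 + 0.99 + 1.11 + 1.49 + 0.91) / 7 = 7.1300 / 7 = 1.0186
UCL_R = D₄·R̄ = 2.114 × 1.0186 = 2.1533

2.153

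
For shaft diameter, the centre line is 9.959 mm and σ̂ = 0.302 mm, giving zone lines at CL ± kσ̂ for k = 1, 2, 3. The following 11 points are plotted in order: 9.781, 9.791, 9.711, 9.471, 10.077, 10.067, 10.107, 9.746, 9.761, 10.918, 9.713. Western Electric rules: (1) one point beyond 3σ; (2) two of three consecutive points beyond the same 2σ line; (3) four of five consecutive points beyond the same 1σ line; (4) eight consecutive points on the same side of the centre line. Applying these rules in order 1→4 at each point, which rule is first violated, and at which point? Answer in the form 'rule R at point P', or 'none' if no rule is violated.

rule 1 at point 10

Zone of each point (C = within 1σ̂, B = 1σ̂–2σ̂, A = 2σ̂–3σ̂, * = beyond 3σ̂; sign = side of CL): 1:-C, 2:-C, 3:-C, 4:-B, 5:+C, 6:+C, 7:+C, 8:-C, 9:-C, 10:+*, 11:-C
Rule 1 (one point beyond the 3σ limits) is satisfied at point 10.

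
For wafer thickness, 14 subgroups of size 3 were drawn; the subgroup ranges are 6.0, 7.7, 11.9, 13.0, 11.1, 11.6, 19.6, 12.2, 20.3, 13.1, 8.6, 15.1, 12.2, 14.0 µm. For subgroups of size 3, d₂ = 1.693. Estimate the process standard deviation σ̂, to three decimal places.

R̄ = (6.0 + 7.7 + 11.9 + 13.0 + 11.1 + 11.6 + 19.6 + 12.2 + 20.3 + 13.1 + 8.6 + 15.1 + 12.2 + 14.0) / 14 = 12.6000
σ̂ = R̄ / d₂ = 12.6000 / 1.693 = 7.4424

7.442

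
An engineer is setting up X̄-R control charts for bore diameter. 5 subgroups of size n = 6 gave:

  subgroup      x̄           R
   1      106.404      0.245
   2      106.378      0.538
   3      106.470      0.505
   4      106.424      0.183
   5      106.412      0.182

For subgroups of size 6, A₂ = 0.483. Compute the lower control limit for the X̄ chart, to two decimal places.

106.26

X̄̄ = (106.404 + 106.378 + 106.470 + 106.424 + 106.412) / 5 = 532.0880 / 5 = 106.4176
R̄ = (0.245 + 0.538 + 0.505 + 0.183 + 0.182) / 5 = 1.6530 / 5 = 0.3306
LCL = X̄̄ − A₂·R̄ = 106.4176 − 0.483 × 0.3306 = 106.2579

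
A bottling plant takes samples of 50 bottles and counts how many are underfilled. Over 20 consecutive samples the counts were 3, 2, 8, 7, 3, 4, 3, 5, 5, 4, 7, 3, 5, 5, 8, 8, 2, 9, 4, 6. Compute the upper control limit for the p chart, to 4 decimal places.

p̄ = Σdᵢ / (k·n) = 101 / (20 × 50) = 0.10100
UCL = p̄ + 3·√(p̄(1−p̄)/n) = 0.10100 + 3 × √(0.10100×0.89900/50) = 0.10100 + 3 × 0.04261 = 0.22884

0.2288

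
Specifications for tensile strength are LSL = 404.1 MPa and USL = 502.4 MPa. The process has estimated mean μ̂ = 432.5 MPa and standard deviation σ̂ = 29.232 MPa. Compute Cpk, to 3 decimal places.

0.324

Cpu = (USL − μ̂) / (3σ̂) = (502.4 − 432.5) / (3 × 29.232) = 0.7971; Cpl = (μ̂ − LSL) / (3σ̂) = (432.5 − 404.1) / (3 × 29.232) = 0.3238; Cpk = min(Cpu, Cpl) = 0.3238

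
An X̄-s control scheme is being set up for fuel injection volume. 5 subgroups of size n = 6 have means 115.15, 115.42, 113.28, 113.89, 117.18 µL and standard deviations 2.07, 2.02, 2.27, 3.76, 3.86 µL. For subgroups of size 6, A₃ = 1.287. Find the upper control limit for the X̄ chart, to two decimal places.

118.58

X̄̄ = (115.15 + 115.42 + 113.28 + 113.89 + 117.18) / 5 = 114.9840
s̄ = (2.07 + 2.02 + 2.27 + 3.76 + 3.86) / 5 = 2.7960
UCL = X̄̄ + A₃·s̄ = 114.9840 + 1.287 × 2.7960 = 118.5825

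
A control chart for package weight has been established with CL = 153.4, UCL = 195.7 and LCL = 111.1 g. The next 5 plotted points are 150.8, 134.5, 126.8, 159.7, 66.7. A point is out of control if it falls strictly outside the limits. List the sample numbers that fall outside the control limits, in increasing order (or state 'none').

Compare each point to [111.1, 195.7]: sample 5 = 66.7 < LCL.

5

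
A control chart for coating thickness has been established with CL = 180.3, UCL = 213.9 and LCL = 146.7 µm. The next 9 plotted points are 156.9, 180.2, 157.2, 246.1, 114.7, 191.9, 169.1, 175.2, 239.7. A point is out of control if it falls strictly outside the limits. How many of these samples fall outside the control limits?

3

Compare each point to [146.7, 213.9]: sample 4 = 246.1 > UCL; sample 5 = 114.7 < LCL; sample 9 = 239.7 > UCL.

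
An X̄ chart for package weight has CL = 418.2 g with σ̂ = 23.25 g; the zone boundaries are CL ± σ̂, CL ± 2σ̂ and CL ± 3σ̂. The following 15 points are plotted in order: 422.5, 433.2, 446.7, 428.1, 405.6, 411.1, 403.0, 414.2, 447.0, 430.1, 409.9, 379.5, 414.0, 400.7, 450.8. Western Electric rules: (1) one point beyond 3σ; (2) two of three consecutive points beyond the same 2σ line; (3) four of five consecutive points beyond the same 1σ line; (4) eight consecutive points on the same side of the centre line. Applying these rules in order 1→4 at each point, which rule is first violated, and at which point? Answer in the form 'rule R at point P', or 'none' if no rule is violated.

Zone of each point (C = within 1σ̂, B = 1σ̂–2σ̂, A = 2σ̂–3σ̂, * = beyond 3σ̂; sign = side of CL): 1:+C, 2:+C, 3:+B, 4:+C, 5:-C, 6:-C, 7:-C, 8:-C, 9:+B, 10:+C, 11:-C, 12:-B, 13:-C, 14:-C, 15:+B
No rule fires across all 15 points.

none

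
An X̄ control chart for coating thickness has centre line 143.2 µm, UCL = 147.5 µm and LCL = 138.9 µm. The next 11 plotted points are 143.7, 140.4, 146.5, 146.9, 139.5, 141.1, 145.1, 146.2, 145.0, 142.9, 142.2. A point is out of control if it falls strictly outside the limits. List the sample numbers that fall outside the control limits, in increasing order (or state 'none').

All 11 points lie within [138.9, 147.5].

none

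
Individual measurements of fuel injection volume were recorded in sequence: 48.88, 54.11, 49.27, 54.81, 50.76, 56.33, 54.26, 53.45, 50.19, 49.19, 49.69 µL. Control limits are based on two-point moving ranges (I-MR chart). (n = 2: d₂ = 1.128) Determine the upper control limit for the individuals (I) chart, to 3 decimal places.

60.646

X̄ = (48.88 + 54.11 + 49.27 + 54.81 + 50.76 + 56.33 + 54.26 + 53.45 + 50.19 + 49.19 + 49.69) / 11 = 51.9036
Moving ranges: 5.23, 4.84, 5.54, 4.05, 5.57, 2.07, 0.81, 3.26, 1.00, 0.50; M̄R̄ = 32.8700 / 10 = 3.2870
UCL = X̄ + 3·M̄R̄/d₂ = 51.9036 + 3 × 3.2870 / 1.128 = 60.6457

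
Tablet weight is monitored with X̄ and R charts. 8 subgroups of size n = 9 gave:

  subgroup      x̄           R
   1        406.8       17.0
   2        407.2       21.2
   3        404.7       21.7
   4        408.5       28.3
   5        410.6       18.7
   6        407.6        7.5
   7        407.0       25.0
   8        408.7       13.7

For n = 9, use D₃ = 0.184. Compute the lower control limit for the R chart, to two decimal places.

R̄ = (17.0 + 21.2 + 21.7 + 28.3 + 18.7 + 7.5 + 25.0 + 13.7) / 8 = 153.1000 / 8 = 19.1375
LCL_R = D₃·R̄ = 0.184 × 19.1375 = 3.5213

3.52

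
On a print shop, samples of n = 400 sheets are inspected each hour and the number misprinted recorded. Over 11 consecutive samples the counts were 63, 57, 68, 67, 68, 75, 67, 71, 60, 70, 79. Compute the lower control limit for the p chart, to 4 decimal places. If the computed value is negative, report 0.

p̄ = Σdᵢ / (k·n) = 745 / (11 × 400) = 0.16932
LCL = p̄ − 3·√(p̄(1−p̄)/n) = 0.16932 − 3 × 0.01875 = 0.11306

0.1131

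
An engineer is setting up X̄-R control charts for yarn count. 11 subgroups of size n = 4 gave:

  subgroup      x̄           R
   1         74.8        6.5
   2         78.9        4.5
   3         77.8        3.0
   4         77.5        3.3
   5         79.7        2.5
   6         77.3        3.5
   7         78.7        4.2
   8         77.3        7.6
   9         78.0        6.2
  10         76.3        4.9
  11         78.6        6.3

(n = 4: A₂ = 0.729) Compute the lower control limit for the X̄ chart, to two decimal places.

X̄̄ = (74.8 + 78.9 + 77.8 + 77.5 + 79.7 + 77.3 + 78.7 + 77.3 + 78.0 + 76.3 + 78.6) / 11 = 854.9000 / 11 = 77.7182
R̄ = (6.5 + 4.5 + 3.0 + 3.3 + 2.5 + 3.5 + 4.2 + 7.6 + 6.2 + 4.9 + 6.3) / 11 = 52.5000 / 11 = 4.7727
LCL = X̄̄ − A₂·R̄ = 77.7182 − 0.729 × 4.7727 = 74.2389

74.24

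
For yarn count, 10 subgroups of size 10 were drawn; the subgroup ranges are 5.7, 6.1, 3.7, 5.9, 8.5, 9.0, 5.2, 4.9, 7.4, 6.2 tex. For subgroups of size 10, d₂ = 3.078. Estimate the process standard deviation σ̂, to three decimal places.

R̄ = (5.7 + 6.1 + 3.7 + 5.9 + 8.5 + 9.0 + 5.2 + 4.9 + 7.4 + 6.2) / 10 = 6.2600
σ̂ = R̄ / d₂ = 6.2600 / 3.078 = 2.0338

2.034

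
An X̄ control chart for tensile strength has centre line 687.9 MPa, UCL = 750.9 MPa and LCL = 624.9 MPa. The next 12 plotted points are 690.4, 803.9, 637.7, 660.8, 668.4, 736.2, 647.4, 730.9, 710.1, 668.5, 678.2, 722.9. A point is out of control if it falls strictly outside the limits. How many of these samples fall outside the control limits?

Compare each point to [624.9, 750.9]: sample 2 = 803.9 > UCL.

1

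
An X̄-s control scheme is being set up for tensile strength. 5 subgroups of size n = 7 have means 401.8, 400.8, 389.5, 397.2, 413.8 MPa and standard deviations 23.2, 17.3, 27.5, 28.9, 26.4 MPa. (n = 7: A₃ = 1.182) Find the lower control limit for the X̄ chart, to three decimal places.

371.472

X̄̄ = (401.8 + 400.8 + 389.5 + 397.2 + 413.8) / 5 = 400.6200
s̄ = (23.2 + 17.3 + 27.5 + 28.9 + 26.4) / 5 = 24.6600
LCL = X̄̄ − A₃·s̄ = 400.6200 − 1.182 × 24.6600 = 371.4719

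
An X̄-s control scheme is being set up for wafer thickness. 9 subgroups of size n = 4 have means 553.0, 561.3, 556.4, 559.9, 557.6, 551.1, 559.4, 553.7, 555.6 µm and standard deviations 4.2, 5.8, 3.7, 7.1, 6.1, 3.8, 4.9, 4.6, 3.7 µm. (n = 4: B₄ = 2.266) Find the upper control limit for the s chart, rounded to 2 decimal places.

11.05

s̄ = (4.2 + 5.8 + 3.7 + 7.1 + 6.1 + 3.8 + 4.9 + 4.6 + 3.7) / 9 = 4.8778
UCL_s = B₄·s̄ = 2.266 × 4.8778 = 11.0530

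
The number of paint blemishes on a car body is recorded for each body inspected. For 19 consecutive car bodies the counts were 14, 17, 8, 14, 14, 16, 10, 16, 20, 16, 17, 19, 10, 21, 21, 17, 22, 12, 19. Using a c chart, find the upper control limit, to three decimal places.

c̄ = (14 + 17 + 8 + 14 + 14 + 16 + 10 + 16 + 20 + 16 + 17 + 19 + 10 + 21 + 21 + 17 + 22 + 12 + 19) / 19 = 303 / 19 = 15.9474
UCL = c̄ + 3√c̄ = 15.9474 + 3 × √15.9474 = 15.9474 + 3 × 3.9934 = 27.9276

27.928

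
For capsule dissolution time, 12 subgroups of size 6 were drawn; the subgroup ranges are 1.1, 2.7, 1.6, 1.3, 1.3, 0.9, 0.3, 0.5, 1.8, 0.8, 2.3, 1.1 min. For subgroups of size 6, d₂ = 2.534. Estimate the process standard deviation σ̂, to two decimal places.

0.52

R̄ = (1.1 + 2.7 + 1.6 + 1.3 + 1.3 + 0.9 + 0.3 + 0.5 + 1.8 + 0.8 + 2.3 + 1.1) / 12 = 1.3083
σ̂ = R̄ / d₂ = 1.3083 / 2.534 = 0.5163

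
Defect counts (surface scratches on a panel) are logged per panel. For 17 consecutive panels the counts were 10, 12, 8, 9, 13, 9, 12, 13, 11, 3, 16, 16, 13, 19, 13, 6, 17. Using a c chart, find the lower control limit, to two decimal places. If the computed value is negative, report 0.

c̄ = (10 + 12 + 8 + 9 + 13 + 9 + 12 + 13 + 11 + 3 + 16 + 16 + 13 + 19 + 13 + 6 + 17) / 17 = 200 / 17 = 11.7647
LCL = c̄ − 3√c̄ = 11.7647 − 3 × 3.4300 = 1.4748

1.47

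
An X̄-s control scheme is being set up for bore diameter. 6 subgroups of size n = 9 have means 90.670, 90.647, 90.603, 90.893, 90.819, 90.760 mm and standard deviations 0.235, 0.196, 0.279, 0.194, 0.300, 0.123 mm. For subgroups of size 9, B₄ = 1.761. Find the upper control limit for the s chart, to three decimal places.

0.389

s̄ = (0.235 + 0.196 + 0.279 + 0.194 + 0.300 + 0.123) / 6 = 0.2212
UCL_s = B₄·s̄ = 1.761 × 0.2212 = 0.3895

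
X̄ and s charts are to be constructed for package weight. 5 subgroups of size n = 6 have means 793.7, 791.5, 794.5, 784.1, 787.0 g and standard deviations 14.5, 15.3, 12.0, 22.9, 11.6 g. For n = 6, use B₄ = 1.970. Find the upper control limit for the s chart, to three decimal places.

s̄ = (14.5 + 15.3 + 12.0 + 22.9 + 11.6) / 5 = 15.2600
UCL_s = B₄·s̄ = 1.970 × 15.2600 = 30.0622

30.062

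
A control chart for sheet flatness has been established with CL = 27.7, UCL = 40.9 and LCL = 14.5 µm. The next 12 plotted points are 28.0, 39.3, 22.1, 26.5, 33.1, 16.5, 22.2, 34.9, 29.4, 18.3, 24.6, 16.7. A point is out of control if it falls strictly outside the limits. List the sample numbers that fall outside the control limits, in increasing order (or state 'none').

none

All 12 points lie within [14.5, 40.9].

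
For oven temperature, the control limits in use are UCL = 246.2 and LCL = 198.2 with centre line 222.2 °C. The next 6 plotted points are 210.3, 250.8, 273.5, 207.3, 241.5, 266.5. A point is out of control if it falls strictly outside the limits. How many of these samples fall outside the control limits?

Compare each point to [198.2, 246.2]: sample 2 = 250.8 > UCL; sample 3 = 273.5 > UCL; sample 6 = 266.5 > UCL.

3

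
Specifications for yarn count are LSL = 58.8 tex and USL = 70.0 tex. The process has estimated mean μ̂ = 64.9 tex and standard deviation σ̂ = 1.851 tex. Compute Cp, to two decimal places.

1.01

Cp = (USL − LSL) / (6σ̂) = (70.0 − 58.8) / (6 × 1.851) = 11.2000 / 11.1060 = 1.0085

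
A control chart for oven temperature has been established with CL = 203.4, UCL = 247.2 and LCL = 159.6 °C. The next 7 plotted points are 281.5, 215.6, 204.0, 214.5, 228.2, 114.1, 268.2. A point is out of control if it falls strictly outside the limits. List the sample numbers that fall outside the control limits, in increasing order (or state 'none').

Compare each point to [159.6, 247.2]: sample 1 = 281.5 > UCL; sample 6 = 114.1 < LCL; sample 7 = 268.2 > UCL.

1, 6, 7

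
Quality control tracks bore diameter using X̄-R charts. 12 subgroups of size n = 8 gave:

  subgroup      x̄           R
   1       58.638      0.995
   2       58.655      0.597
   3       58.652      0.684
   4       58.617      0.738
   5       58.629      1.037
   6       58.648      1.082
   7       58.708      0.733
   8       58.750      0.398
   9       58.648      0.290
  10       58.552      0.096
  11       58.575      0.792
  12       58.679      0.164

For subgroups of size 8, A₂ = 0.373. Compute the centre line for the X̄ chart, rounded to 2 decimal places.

58.65

X̄̄ = (58.638 + 58.655 + 58.652 + 58.617 + 58.629 + 58.648 + 58.708 + 58.750 + 58.648 + 58.552 + 58.575 + 58.679) / 12 = 703.7510 / 12 = 58.6459
CL = X̄̄ = 58.6459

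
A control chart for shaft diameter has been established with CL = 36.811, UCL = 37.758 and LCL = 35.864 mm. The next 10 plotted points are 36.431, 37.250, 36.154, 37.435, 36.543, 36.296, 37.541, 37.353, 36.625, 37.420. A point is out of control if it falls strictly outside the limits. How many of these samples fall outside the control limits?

All 10 points lie within [35.864, 37.758].

0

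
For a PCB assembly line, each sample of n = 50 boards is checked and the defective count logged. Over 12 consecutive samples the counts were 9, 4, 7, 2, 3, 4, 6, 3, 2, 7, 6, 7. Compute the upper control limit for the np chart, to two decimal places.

11.36

p̄ = Σdᵢ / (k·n) = 60 / (12 × 50) = 0.10000
UCL = np̄ + 3·√(np̄(1−p̄)) = 5.0000 + 3 × √(5.0000×0.90000) = 5.0000 + 3 × 2.1213 = 11.3640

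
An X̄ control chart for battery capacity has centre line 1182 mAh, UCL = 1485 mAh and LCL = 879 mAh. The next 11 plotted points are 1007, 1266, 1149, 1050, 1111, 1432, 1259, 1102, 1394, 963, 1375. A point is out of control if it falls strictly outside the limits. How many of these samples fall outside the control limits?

0

All 11 points lie within [879, 1485].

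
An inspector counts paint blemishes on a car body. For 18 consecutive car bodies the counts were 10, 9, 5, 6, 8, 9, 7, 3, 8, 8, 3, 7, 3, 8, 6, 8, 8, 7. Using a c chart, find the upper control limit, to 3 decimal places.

c̄ = (10 + 9 + 5 + 6 + 8 + 9 + 7 + 3 + 8 + 8 + 3 + 7 + 3 + 8 + 6 + 8 + 8 + 7) / 18 = 123 / 18 = 6.8333
UCL = c̄ + 3√c̄ = 6.8333 + 3 × √6.8333 = 6.8333 + 3 × 2.6141 = 14.6755

14.676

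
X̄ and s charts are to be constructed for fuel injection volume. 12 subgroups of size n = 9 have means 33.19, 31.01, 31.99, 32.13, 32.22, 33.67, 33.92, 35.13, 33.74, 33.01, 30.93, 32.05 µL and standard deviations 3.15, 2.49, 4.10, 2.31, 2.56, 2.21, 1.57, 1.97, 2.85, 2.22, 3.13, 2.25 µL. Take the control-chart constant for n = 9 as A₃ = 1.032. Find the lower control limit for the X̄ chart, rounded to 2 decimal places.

30.10

X̄̄ = (33.19 + 31.01 + 31.99 + 32.13 + 32.22 + 33.67 + 33.92 + 35.13 + 33.74 + 33.01 + 30.93 + 32.05) / 12 = 32.7492
s̄ = (3.15 + 2.49 + 4.10 + 2.31 + 2.56 + 2.21 + 1.57 + 1.97 + 2.85 + 2.22 + 3.13 + 2.25) / 12 = 2.5675
LCL = X̄̄ − A₃·s̄ = 32.7492 − 1.032 × 2.5675 = 30.0995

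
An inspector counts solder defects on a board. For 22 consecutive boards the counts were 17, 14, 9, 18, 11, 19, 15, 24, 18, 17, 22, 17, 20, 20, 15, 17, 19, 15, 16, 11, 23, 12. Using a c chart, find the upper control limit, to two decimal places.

c̄ = (17 + 14 + 9 + 18 + 11 + 19 + 15 + 24 + 18 + 17 + 22 + 17 + 20 + 20 + 15 + 17 + 19 + 15 + 16 + 11 + 23 + 12) / 22 = 369 / 22 = 16.7727
UCL = c̄ + 3√c̄ = 16.7727 + 3 × √16.7727 = 16.7727 + 3 × 4.0955 = 29.0591

29.06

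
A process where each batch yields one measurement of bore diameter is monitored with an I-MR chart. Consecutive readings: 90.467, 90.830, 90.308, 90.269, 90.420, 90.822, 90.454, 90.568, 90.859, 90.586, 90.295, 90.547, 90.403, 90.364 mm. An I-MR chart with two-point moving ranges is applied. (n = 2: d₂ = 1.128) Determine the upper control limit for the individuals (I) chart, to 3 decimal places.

91.178

X̄ = (90.467 + 90.830 + 90.308 + 90.269 + 90.420 + 90.822 + 90.454 + 90.568 + 90.859 + 90.586 + 90.295 + 90.547 + 90.403 + 90.364) / 14 = 90.5137
Moving ranges: 0.363, 0.522, 0.039, 0.151, 0.402, 0.368, 0.114, 0.291, 0.273, 0.291, 0.252, 0.144, 0.039; M̄R̄ = 3.2490 / 13 = 0.2499
UCL = X̄ + 3·M̄R̄/d₂ = 90.5137 + 3 × 0.2499 / 1.128 = 91.1784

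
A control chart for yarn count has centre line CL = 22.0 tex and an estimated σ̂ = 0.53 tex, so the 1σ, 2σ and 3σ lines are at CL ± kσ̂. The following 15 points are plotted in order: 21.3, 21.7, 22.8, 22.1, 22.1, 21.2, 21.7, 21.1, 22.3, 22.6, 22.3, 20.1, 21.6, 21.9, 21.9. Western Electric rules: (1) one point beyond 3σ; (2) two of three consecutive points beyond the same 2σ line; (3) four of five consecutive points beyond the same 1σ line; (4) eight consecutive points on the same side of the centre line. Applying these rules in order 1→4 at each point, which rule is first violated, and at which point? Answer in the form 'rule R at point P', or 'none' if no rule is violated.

Zone of each point (C = within 1σ̂, B = 1σ̂–2σ̂, A = 2σ̂–3σ̂, * = beyond 3σ̂; sign = side of CL): 1:-B, 2:-C, 3:+B, 4:+C, 5:+C, 6:-B, 7:-C, 8:-B, 9:+C, 10:+B, 11:+C, 12:-*, 13:-C, 14:-C, 15:-C
Rule 1 (one point beyond the 3σ limits) is satisfied at point 12.

rule 1 at point 12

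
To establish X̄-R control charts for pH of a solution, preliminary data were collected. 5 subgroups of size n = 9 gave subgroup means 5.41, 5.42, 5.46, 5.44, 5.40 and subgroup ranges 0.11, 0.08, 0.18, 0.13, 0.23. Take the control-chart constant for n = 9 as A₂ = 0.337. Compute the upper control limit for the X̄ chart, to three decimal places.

5.475

X̄̄ = (5.41 + 5.42 + 5.46 + 5.44 + 5.40) / 5 = 27.1300 / 5 = 5.4260
R̄ = (0.11 + 0.08 + 0.18 + 0.13 + 0.23) / 5 = 0.7300 / 5 = 0.1460
UCL = X̄̄ + A₂·R̄ = 5.4260 + 0.337 × 0.1460 = 5.4752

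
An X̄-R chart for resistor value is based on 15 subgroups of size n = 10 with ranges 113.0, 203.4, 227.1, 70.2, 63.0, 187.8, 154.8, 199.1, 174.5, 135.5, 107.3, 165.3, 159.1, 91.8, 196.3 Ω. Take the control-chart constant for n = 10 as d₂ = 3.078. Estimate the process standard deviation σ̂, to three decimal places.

R̄ = (113.0 + 203.4 + 227.1 + 70.2 + 63.0 + 187.8 + 154.8 + 199.1 + 174.5 + 135.5 + 107.3 + 165.3 + 159.1 + 91.8 + 196.3) / 15 = 149.8800
σ̂ = R̄ / d₂ = 149.8800 / 3.078 = 48.6940

48.694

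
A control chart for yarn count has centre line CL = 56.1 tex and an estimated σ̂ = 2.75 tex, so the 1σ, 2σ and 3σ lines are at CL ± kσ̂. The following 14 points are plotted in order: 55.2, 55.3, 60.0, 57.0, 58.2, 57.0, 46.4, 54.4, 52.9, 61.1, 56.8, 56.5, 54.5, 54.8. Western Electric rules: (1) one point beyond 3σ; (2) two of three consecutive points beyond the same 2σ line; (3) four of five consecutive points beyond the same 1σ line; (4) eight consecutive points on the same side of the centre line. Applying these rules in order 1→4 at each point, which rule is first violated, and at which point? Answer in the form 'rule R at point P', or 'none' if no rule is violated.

rule 1 at point 7

Zone of each point (C = within 1σ̂, B = 1σ̂–2σ̂, A = 2σ̂–3σ̂, * = beyond 3σ̂; sign = side of CL): 1:-C, 2:-C, 3:+B, 4:+C, 5:+C, 6:+C, 7:-*, 8:-C, 9:-B, 10:+B, 11:+C, 12:+C, 13:-C, 14:-C
Rule 1 (one point beyond the 3σ limits) is satisfied at point 7.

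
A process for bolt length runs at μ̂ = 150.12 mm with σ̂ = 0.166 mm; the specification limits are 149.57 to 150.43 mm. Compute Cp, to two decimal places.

Cp = (USL − LSL) / (6σ̂) = (150.43 − 149.57) / (6 × 0.166) = 0.8600 / 0.9960 = 0.8635

0.86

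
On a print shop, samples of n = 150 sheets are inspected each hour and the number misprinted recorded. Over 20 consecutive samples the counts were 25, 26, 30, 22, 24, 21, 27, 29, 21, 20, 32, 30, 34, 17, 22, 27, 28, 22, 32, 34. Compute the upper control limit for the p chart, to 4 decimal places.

0.2673

p̄ = Σdᵢ / (k·n) = 523 / (20 × 150) = 0.17433
UCL = p̄ + 3·√(p̄(1−p̄)/n) = 0.17433 + 3 × √(0.17433×0.82567/150) = 0.17433 + 3 × 0.03098 = 0.26727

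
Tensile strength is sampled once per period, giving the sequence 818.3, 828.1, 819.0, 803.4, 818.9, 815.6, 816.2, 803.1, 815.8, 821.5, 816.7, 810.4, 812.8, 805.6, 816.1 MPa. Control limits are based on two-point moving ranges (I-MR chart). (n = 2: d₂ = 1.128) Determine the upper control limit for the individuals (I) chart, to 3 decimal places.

836.917

X̄ = (818.3 + 828.1 + 819.0 + 803.4 + 818.9 + 815.6 + 816.2 + 803.1 + 815.8 + 821.5 + 816.7 + 810.4 + 812.8 + 805.6 + 816.1) / 15 = 814.7667
Moving ranges: 9.8, 9.1, 15.6, 15.5, 3.3, 0.6, 13.1, 12.7, 5.7, 4.8, 6.3, 2.4, 7.2, 10.5; M̄R̄ = 116.6000 / 14 = 8.3286
UCL = X̄ + 3·M̄R̄/d₂ = 814.7667 + 3 × 8.3286 / 1.128 = 836.9171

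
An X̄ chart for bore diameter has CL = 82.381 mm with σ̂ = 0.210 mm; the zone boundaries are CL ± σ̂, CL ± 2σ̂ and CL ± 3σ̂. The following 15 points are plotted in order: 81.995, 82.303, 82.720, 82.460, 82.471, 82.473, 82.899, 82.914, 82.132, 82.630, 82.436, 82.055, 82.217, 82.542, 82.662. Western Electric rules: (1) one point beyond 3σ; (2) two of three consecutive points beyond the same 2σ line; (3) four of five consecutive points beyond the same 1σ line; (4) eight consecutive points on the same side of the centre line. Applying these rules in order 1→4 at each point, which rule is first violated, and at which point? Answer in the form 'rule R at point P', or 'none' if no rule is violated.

Zone of each point (C = within 1σ̂, B = 1σ̂–2σ̂, A = 2σ̂–3σ̂, * = beyond 3σ̂; sign = side of CL): 1:-B, 2:-C, 3:+B, 4:+C, 5:+C, 6:+C, 7:+A, 8:+A, 9:-B, 10:+B, 11:+C, 12:-B, 13:-C, 14:+C, 15:+B
Rule 2 (two of three consecutive points beyond the same 2σ limit) is satisfied at point 8.

rule 2 at point 8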